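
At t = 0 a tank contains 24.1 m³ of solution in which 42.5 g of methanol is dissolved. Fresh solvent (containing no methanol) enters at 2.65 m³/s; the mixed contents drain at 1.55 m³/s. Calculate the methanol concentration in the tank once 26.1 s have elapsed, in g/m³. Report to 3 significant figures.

0.266 g/m³

Total volume: dV/dt = Q_in − Q_out = 1.1000 m³/s, so V(t) = 24.1 + 1.1000 t and V(26.1) = 52.810 m³.
Solute balance: dm/dt = 0 − Q_out C = −Q_out m/V(t).
dm/m = −Q_out dt/(V₀ + 1.1000 t); integrating gives ln(m/m₀) = −(Q_out/(Q_in−Q_out)) ln(V/V₀).
m = m₀ (V₀/V)^(Q_out/(Q_in−Q_out)) = 42.5 × (24.1/52.810)^(1.4091) = 14.071 g.
C = m/V = 14.071/52.810 = 0.26644 g/m³.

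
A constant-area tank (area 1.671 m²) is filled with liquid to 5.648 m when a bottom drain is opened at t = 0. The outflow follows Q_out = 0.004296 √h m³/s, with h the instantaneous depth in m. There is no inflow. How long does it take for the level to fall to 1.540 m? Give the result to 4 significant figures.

With no inflow, A dh/dt = −0.004296 √h.
∫ h^(−1/2) dh = −(0.004296/A) ∫ dt, giving 2√h = 2√h₀ − (0.004296/A) t.
t = 2A(√h₀ − √h)/0.004296 = 2·1.671·(√5.648 − √1.540)/0.004296
  = 3.34200 × (2.37655 − 1.24097) / 0.004296 = 883.409 s.

883.4 s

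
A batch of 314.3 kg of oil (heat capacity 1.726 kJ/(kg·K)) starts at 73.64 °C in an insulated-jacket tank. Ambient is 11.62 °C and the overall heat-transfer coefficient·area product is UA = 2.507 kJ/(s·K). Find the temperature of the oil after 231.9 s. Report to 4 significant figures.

32.86 °C

M c_p dT/dt = −UA(T − T_amb).
dT/dt = (T_ss − T)/τ with T_ss = T_amb = 11.6200 °C, τ = M c_p/UA = 314.3·1.726/2.507 = 216.387 s.
Integrating: T(t) = T_ss + (T₀ − T_ss) e^(−t/τ).
T(231.9) = 11.6200 + (62.0200)·0.342429 = 32.8574 °C.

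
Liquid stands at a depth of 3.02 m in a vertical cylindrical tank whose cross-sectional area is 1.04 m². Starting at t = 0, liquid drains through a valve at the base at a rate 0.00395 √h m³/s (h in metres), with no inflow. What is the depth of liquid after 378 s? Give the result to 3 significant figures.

With no inflow, A dh/dt = −0.00395 √h.
∫ h^(−1/2) dh = −(0.00395/A) ∫ dt, giving 2√h = 2√h₀ − (0.00395/A) t.
√h = √3.02 − 0.00395·378/(2·1.04) = 1.7378 − 0.71784 = 1.0200.
h = 1.0200² = 1.0404 m.

1.04 m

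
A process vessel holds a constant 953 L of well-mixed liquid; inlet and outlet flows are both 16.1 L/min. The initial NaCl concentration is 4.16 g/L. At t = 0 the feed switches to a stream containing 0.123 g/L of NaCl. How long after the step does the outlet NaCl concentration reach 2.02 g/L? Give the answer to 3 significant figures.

44.7 min

Species balance: V dC/dt = Q(C_in − C) ⇒ τ = V/Q = 59.193 min.
C(t) = C_in + (C₀ − C_in) e^(−t/τ). Set C = 2.02 and solve for t:
e^(−t/τ) = (C − C_in)/(C₀ − C_in) = (2.02 − 0.123)/(4.16 − 0.123) = 0.46990
t = −τ ln(…) = 59.193 × 0.75523 = 44.704 min.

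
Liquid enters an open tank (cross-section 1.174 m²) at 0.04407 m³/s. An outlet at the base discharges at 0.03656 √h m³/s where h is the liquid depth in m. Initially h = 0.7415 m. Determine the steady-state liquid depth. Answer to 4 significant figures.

Accumulation of liquid (constant cross-section A): A dh/dt = Q_in − 0.03656 √h. At steady state dh/dt = 0:
Q_in = 0.03656 √h_ss ⇒ √h_ss = 0.04407/0.03656 = 1.20542.
h_ss = 1.20542² = 1.45303 m. (Since h₀ = 0.7415 m < h_ss, the level will rise toward this value.)

1.453 m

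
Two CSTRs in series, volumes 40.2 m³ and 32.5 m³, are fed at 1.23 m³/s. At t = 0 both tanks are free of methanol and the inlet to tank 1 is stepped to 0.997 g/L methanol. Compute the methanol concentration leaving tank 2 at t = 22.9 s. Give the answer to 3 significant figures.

0.183 g/L

Species balance on tank i: dCᵢ/dt = (Cᵢ₋₁ − Cᵢ)/τᵢ with τᵢ = Vᵢ/Q.
τ₁ = 40.2/1.23 = 32.683 s; τ₂ = 32.5/1.23 = 26.423 s.
Solving the cascade with C₁(0)=C₂(0)=0 gives C₂(t) = C_in[1 − (τ₁ e^(−t/τ₁) − τ₂ e^(−t/τ₂))/(τ₁ − τ₂)].
At t = 22.9: e^(−t/τ₁) = 0.49625, e^(−t/τ₂) = 0.42035.
C₂ = 0.997·[1 − (32.683·0.49625 − 26.423·0.42035)/(6.2602)] = 0.997·0.18337 = 0.18282 g/L.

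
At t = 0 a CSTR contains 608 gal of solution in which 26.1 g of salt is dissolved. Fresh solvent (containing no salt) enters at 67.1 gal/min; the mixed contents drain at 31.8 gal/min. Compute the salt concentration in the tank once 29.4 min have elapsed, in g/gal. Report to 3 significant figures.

Total volume: dV/dt = Q_in − Q_out = 35.300 gal/min, so V(t) = 608 + 35.300 t and V(29.4) = 1645.8 gal.
Solute balance: dm/dt = 0 − Q_out C = −Q_out m/V(t).
Separate: dm/m = −Q_out dt/V(t) ⇒ ln(m/m₀) = −(Q_out/(Q_in−Q_out)) ln(V/V₀).
m = m₀ (V₀/V)^(Q_out/(Q_in−Q_out)) = 26.1 × (608/1645.8)^(0.90085) = 10.642 g.
C = m/V = 10.642/1645.8 = 0.0064664 g/gal.

0.00647 g/gal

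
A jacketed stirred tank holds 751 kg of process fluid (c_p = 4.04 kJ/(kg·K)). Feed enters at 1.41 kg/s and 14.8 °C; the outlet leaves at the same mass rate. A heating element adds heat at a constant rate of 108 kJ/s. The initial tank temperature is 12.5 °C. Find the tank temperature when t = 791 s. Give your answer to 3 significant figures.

First-law balance (no shaft work): M c_p dT/dt = ṁ c_p (T_in − T) + 108.
Rearrange: dT/dt = (T_ss − T)/τ with τ = M/ṁ = 532.62 s and T_ss = T_in + Q̇/(ṁ c_p) = 33.759 °C.
Integrating: T(t) = T_ss + (T₀ − T_ss) e^(−t/τ).
T(791) = 33.759 + (-21.259)·e^(−791/532.62) = 33.759 + (-21.259)·0.22648 = 28.945 °C.

28.9 °C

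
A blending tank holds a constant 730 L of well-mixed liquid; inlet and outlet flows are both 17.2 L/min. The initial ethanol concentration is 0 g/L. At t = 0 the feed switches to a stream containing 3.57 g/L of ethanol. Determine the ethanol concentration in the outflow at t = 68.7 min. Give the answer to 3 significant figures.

Transient balance on the dissolved component: V dC/dt = Q(C_in − C).
Rewrite as dC/dt + C/τ = C_in/τ, τ = V/Q = 42.442 min.
This is linear first-order; C(t) = C_in + (C₀ − C_in) e^(−t/τ).
C(68.7) = 3.57 + (0 − 3.57)·e^(−68.7/42.442) = 3.57 + (-3.5700)·0.19816 = 2.8626 g/L.

2.86 g/L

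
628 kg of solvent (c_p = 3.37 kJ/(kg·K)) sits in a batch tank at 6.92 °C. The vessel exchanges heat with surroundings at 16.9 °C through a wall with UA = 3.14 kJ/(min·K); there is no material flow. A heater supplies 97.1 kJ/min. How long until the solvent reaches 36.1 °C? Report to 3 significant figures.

Unsteady energy balance on the tank contents: M c_p dT/dt = −UA(T − T_amb) + Q̇.
τ = M c_p/UA = 674.00 min; T_ss = T_amb + Q̇/UA = 16.9 + 97.1/3.14 = 47.824 °C.
T(t) = T_ss + (T₀ − T_ss)e^(−t/τ); set T = 36.1:
t = −τ ln[(T − T_ss)/(T₀ − T_ss)] = −674.00 · ln(0.28661) = 842.24 min.

842 min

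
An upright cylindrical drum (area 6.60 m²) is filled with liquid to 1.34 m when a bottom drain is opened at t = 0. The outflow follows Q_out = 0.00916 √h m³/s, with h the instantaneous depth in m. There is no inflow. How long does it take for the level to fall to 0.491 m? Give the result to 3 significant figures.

658 s

A dh/dt = −Q_out = −0.00916 √h.
Separate and integrate: 2(√h − √h₀) = −(0.00916/A) t.
t = 2A(√h₀ − √h)/0.00916 = 2·6.60·(√1.34 − √0.491)/0.00916
  = 13.200 × (1.1576 − 0.70071) / 0.00916 = 658.37 s.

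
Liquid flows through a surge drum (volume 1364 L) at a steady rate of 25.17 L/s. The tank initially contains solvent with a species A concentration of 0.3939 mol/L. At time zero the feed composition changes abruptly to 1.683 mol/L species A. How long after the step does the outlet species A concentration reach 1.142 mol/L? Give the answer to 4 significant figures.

Accumulation = in − out for the solute gives V dC/dt = Q(C_in − C), so τ = V/Q = 54.1915 s.
C(t) = C_in + (C₀ − C_in) e^(−t/τ). Set C = 1.142 and solve for t:
e^(−t/τ) = (C − C_in)/(C₀ − C_in) = (1.142 − 1.683)/(0.3939 − 1.683) = 0.419673
t = −τ ln(…) = 54.1915 × 0.868280 = 47.0534 s.

47.05 s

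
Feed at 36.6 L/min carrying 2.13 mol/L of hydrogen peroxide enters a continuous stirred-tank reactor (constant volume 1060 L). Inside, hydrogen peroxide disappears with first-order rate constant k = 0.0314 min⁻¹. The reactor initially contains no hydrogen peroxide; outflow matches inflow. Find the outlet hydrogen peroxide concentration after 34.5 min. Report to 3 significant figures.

1.00 mol/L

Species balance: V dC/dt = Q C_in − Q C − k V C.
dC/dt = (Q/V) C_in − (Q/V + k) C; effective rate a = Q/V + k = 0.034528 + 0.0314 = 0.065928 min⁻¹.
C_ss = Q C_in/(Q + kV) = 1.1155 mol/L; C(t) = C_ss + (C₀ − C_ss) e^(−a t).
C(34.5) = 1.1155 + (-1.1155)·e^(−0.065928·34.5) = 1.1155 + (-1.1155)·0.10285 = 1.0008 mol/L.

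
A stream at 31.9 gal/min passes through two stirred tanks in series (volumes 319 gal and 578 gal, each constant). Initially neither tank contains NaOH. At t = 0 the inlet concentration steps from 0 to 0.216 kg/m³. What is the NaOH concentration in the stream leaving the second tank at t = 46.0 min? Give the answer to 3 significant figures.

Species balance on tank i: dCᵢ/dt = (Cᵢ₋₁ − Cᵢ)/τᵢ with τᵢ = Vᵢ/Q.
τ₁ = 319/31.9 = 10.000 min; τ₂ = 578/31.9 = 18.119 min.
Tank 1: C₁ = C_in(1 − e^(−t/τ₁)). Tank 2 (τ₁ ≠ τ₂): C₂ = C_in[1 − (τ₁ e^(−t/τ₁) − τ₂ e^(−t/τ₂))/(τ₁ − τ₂)].
At t = 46.0: e^(−t/τ₁) = 0.010052, e^(−t/τ₂) = 0.078965.
C₂ = 0.216·[1 − (10.000·0.010052 − 18.119·0.078965)/(-8.1191)] = 0.216·0.83616 = 0.18061 kg/m³.

0.181 kg/m³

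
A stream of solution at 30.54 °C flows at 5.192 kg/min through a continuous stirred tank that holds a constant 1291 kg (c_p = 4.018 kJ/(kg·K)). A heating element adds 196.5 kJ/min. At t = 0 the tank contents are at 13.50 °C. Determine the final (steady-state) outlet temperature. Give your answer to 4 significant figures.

M c_p dT/dt = ṁ c_p (T_in − T) + Q̇.
At steady state dT/dt = 0 ⇒ T_ss = T_in + Q̇/(ṁ c_p) = 30.54 + 196.5/(5.192·4.018) = 39.9593 °C.

39.96 °C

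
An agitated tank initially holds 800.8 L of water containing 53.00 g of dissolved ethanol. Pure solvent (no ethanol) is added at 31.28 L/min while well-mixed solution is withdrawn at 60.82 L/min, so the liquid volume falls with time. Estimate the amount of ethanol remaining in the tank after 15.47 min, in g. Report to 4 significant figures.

Total volume: dV/dt = Q_in − Q_out = -29.5400 L/min, so V(t) = 800.8 − 29.5400 t and V(15.47) = 343.816 L.
Solute balance: dm/dt = 0 − Q_out C = −Q_out m/V(t).
Separate: dm/m = −Q_out dt/V(t) ⇒ ln(m/m₀) = −(Q_out/(Q_in−Q_out)) ln(V/V₀).
m = m₀ (V₀/V)^(Q_out/(Q_in−Q_out)) = 53.00 × (800.8/343.816)^(-2.05890) = 9.29504 g.

9.295 g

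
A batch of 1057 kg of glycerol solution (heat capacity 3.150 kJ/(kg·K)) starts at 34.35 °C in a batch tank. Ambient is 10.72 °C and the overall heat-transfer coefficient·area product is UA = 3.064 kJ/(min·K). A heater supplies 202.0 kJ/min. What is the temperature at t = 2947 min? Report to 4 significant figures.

73.84 °C

M c_p dT/dt = −UA(T − T_amb) + Q̇.
dT/dt = (T_ss − T)/τ with T_ss = T_amb + Q̇/UA = 10.72 + 202.0/3.064 = 76.6469 °C, τ = M c_p/UA = 1057·3.150/3.064 = 1086.67 min.
This is linear first-order; T(t) = T_ss + (T₀ − T_ss) e^(−t/τ).
T(2947) = 76.6469 + (-42.2969)·0.0664065 = 73.8381 °C.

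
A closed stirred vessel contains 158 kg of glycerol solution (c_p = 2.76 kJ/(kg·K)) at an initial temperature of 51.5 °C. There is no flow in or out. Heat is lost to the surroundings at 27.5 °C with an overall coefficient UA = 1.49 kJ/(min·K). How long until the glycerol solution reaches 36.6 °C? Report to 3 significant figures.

284 min

Heat balance on the well-mixed liquid: M c_p dT/dt = −UA(T − T_amb).
τ = M c_p/UA = 292.67 min; T_ss = T_amb = 27.500 °C.
T(t) = T_ss + (T₀ − T_ss)e^(−t/τ); set T = 36.6:
t = −τ ln[(T − T_ss)/(T₀ − T_ss)] = −292.67 · ln(0.37917) = 283.83 min.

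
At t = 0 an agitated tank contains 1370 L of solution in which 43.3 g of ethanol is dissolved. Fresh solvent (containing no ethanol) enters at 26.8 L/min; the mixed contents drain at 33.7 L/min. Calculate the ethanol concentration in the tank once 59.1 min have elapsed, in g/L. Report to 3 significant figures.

Total volume: dV/dt = Q_in − Q_out = -6.9000 L/min, so V(t) = 1370 − 6.9000 t and V(59.1) = 962.21 L.
No ethanol enters, so dm/dt = −Q_out · (m/V).
dm/m = −Q_out dt/(V₀ − 6.9000 t); integrating gives ln(m/m₀) = −(Q_out/(Q_in−Q_out)) ln(V/V₀).
m = m₀ (V₀/V)^(Q_out/(Q_in−Q_out)) = 43.3 × (1370/962.21)^(-4.8841) = 7.7095 g.
C = m/V = 7.7095/962.21 = 0.0080123 g/L.

0.00801 g/L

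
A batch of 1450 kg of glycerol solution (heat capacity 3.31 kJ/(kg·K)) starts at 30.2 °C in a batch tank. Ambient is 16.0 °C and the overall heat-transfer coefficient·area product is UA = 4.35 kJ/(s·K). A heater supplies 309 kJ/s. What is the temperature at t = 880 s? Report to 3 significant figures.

61.4 °C

First-law balance (no shaft work): M c_p dT/dt = −UA(T − T_amb) + Q̇.
dT/dt = (T_ss − T)/τ with T_ss = T_amb + Q̇/UA = 16.0 + 309/4.35 = 87.034 °C, τ = M c_p/UA = 1450·3.31/4.35 = 1103.3 s.
T approaches T_ss exponentially: T(t) = T_ss + (T₀ − T_ss) e^(−t/τ).
T(880) = 87.034 + (-56.834)·0.45042 = 61.435 °C.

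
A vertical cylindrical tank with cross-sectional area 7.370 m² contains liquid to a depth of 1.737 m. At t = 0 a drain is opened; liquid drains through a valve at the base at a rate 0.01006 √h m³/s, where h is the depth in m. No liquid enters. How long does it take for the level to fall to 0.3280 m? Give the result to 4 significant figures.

1092 s

With no inflow, A dh/dt = −0.01006 √h.
Separate and integrate: 2(√h − √h₀) = −(0.01006/A) t.
t = 2A(√h₀ − √h)/0.01006 = 2·7.370·(√1.737 − √0.3280)/0.01006
  = 14.7400 × (1.31795 − 0.572713) / 0.01006 = 1091.93 s.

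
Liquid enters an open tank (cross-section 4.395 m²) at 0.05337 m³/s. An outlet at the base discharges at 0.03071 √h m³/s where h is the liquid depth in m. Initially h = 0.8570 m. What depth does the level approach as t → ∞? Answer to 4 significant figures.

Level balance: A dh/dt = 0.05337 − 0.03071 √h. Setting dh/dt = 0:
Q_in = 0.03071 √h_ss ⇒ √h_ss = 0.05337/0.03071 = 1.73787.
h_ss = 1.73787² = 3.02019 m. (Since h₀ = 0.8570 m < h_ss, the level will rise toward this value.)

3.020 m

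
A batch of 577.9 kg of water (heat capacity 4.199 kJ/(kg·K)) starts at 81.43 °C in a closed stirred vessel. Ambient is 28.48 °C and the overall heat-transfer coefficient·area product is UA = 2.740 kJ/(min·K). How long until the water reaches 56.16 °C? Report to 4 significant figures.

574.4 min

Heat balance on the well-mixed liquid: M c_p dT/dt = −UA(T − T_amb).
τ = M c_p/UA = 885.621 min; T_ss = T_amb = 28.4800 °C.
T(t) = T_ss + (T₀ − T_ss)e^(−t/τ); set T = 56.16:
t = −τ ln[(T − T_ss)/(T₀ − T_ss)] = −885.621 · ln(0.522757) = 574.448 min.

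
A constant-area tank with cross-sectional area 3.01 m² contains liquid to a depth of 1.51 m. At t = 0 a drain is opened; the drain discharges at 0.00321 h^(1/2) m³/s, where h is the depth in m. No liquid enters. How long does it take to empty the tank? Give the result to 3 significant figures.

2300 s

With no inflow, A dh/dt = −0.00321 √h.
∫ h^(−1/2) dh = −(0.00321/A) ∫ dt, giving 2√h = 2√h₀ − (0.00321/A) t.
Set h = 0: 2√h₀ = (0.00321/A) t_empty ⇒ t_empty = 2A√h₀/0.00321.
t_empty = 2·3.01·√1.51/0.00321 = 6.0200·1.2288/0.00321 = 2304.5 s.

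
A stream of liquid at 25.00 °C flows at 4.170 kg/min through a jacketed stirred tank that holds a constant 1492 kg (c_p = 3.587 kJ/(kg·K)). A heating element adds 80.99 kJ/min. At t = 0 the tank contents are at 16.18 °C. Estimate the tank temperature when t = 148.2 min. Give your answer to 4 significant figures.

21.01 °C

Energy balance: M c_p dT/dt = ṁ c_p (T_in − T) + 80.99.
Rearrange: dT/dt = (T_ss − T)/τ with τ = M/ṁ = 357.794 min and T_ss = T_in + Q̇/(ṁ c_p) = 30.4146 °C.
T approaches T_ss exponentially: T(t) = T_ss + (T₀ − T_ss) e^(−t/τ).
T(148.2) = 30.4146 + (-14.2346)·e^(−148.2/357.794) = 30.4146 + (-14.2346)·0.660865 = 21.0074 °C.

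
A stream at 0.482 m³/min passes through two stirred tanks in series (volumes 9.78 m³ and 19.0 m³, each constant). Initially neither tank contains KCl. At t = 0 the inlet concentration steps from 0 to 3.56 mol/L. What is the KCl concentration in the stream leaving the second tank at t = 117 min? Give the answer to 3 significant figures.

Time constants: τᵢ = Vᵢ/Q for each well-mixed tank.
τ₁ = 9.78/0.482 = 20.290 min; τ₂ = 19.0/0.482 = 39.419 min.
Solving the cascade with C₁(0)=C₂(0)=0 gives C₂(t) = C_in[1 − (τ₁ e^(−t/τ₁) − τ₂ e^(−t/τ₂))/(τ₁ − τ₂)].
At t = 117: e^(−t/τ₁) = 0.0031315, e^(−t/τ₂) = 0.051401.
C₂ = 3.56·[1 − (20.290·0.0031315 − 39.419·0.051401)/(-19.129)] = 3.56·0.89740 = 3.1947 mol/L.

3.19 mol/L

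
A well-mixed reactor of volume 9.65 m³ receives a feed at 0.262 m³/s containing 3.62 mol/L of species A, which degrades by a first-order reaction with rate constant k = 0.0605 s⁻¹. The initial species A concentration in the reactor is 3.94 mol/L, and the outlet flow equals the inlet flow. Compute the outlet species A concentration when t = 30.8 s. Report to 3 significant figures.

V dC/dt = Q(C_in − C) − k V C.
This is linear with rate a = Q/V + k = 0.087650 s⁻¹.
C_ss = Q C_in/(Q + kV) = 1.1213 mol/L; C(t) = C_ss + (C₀ − C_ss) e^(−a t).
C(30.8) = 1.1213 + (2.8187)·e^(−0.087650·30.8) = 1.1213 + (2.8187)·0.067231 = 1.3108 mol/L.

1.31 mol/L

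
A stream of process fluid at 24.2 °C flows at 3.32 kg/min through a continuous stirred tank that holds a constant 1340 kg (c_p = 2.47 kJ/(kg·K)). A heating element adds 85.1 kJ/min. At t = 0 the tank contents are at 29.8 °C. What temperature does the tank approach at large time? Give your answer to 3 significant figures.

34.6 °C

Heat balance on the well-mixed liquid: M c_p dT/dt = ṁ c_p (T_in − T) + 85.1.
At steady state dT/dt = 0 ⇒ T_ss = T_in + Q̇/(ṁ c_p) = 24.2 + 85.1/(3.32·2.47) = 34.578 °C.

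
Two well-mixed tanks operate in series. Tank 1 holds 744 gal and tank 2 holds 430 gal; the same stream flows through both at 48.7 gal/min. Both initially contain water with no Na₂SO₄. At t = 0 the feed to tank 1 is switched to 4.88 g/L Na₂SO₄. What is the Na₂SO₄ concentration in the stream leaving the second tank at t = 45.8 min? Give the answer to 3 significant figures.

4.34 g/L

Species balance on tank i: dCᵢ/dt = (Cᵢ₋₁ − Cᵢ)/τᵢ with τᵢ = Vᵢ/Q.
τ₁ = 744/48.7 = 15.277 min; τ₂ = 430/48.7 = 8.8296 min.
Tank 1: C₁ = C_in(1 − e^(−t/τ₁)). Tank 2 (τ₁ ≠ τ₂): C₂ = C_in[1 − (τ₁ e^(−t/τ₁) − τ₂ e^(−t/τ₂))/(τ₁ − τ₂)].
At t = 45.8: e^(−t/τ₁) = 0.049890, e^(−t/τ₂) = 0.0055881.
C₂ = 4.88·[1 − (15.277·0.049890 − 8.8296·0.0055881)/(6.4476)] = 4.88·0.88944 = 4.3405 g/L.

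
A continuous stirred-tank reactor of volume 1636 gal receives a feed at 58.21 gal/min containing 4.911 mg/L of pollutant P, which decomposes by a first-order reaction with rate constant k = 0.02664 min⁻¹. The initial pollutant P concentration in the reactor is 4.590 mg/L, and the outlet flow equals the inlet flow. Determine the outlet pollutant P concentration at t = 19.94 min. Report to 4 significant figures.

3.324 mg/L

Accumulation = in − out − consumed: V dC/dt = Q C_in − Q C − k V C.
This is linear with rate a = Q/V + k = 0.0622207 min⁻¹.
C_ss = Q C_in/(Q + kV) = 2.80834 mg/L; C(t) = C_ss + (C₀ − C_ss) e^(−a t).
C(19.94) = 2.80834 + (1.78166)·e^(−0.0622207·19.94) = 2.80834 + (1.78166)·0.289187 = 3.32357 mg/L.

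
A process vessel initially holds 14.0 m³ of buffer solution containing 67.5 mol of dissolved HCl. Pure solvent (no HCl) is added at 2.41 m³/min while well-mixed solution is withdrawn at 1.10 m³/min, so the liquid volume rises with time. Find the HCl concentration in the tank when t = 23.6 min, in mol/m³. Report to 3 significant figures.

0.565 mol/m³

Let m(t) be the amount of HCl. Volume: V(t) = V₀ + (Q_in − Q_out) t = 14.0 + 1.3100 t; V(23.6) = 44.916 m³.
No HCl enters, so dm/dt = −Q_out · (m/V).
dm/m = −Q_out dt/(V₀ + 1.3100 t); integrating gives ln(m/m₀) = −(Q_out/(Q_in−Q_out)) ln(V/V₀).
m = m₀ (V₀/V)^(Q_out/(Q_in−Q_out)) = 67.5 × (14.0/44.916)^(0.83969) = 25.362 mol.
C = m/V = 25.362/44.916 = 0.56466 mol/m³.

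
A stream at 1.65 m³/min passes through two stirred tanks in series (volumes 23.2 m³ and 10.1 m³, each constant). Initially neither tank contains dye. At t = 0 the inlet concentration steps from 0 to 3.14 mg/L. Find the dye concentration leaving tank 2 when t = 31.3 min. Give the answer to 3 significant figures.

Time constants: τᵢ = Vᵢ/Q for each well-mixed tank.
τ₁ = 23.2/1.65 = 14.061 min; τ₂ = 10.1/1.65 = 6.1212 min.
Solving the cascade with C₁(0)=C₂(0)=0 gives C₂(t) = C_in[1 − (τ₁ e^(−t/τ₁) − τ₂ e^(−t/τ₂))/(τ₁ − τ₂)].
At t = 31.3: e^(−t/τ₁) = 0.10795, e^(−t/τ₂) = 0.0060158.
C₂ = 3.14·[1 − (14.061·0.10795 − 6.1212·0.0060158)/(7.9394)] = 3.14·0.81346 = 2.5543 mg/L.

2.55 mg/L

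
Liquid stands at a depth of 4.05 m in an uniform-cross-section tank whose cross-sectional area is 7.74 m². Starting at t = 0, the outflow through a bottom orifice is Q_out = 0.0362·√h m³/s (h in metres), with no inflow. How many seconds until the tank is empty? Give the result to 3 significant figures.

A dh/dt = −Q_out = −0.0362 √h.
This is separable: 2 d(√h)/dt = −0.0362/A, so √h = √h₀ − (0.0362/(2A)) t.
Tank is empty when √h = 0: t_empty = 2A√h₀/0.0362.
t_empty = 2·7.74·√4.05/0.0362 = 15.480·2.0125/0.0362 = 860.58 s.

861 s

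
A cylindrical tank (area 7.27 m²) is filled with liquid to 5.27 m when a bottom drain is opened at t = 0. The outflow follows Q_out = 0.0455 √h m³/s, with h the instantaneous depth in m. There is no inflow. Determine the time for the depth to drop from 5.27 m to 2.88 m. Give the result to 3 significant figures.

With no inflow, A dh/dt = −0.0455 √h.
Separate and integrate: 2(√h − √h₀) = −(0.0455/A) t.
t = 2A(√h₀ − √h)/0.0455 = 2·7.27·(√5.27 − √2.88)/0.0455
  = 14.540 × (2.2956 − 1.6971) / 0.0455 = 191.29 s.

191 s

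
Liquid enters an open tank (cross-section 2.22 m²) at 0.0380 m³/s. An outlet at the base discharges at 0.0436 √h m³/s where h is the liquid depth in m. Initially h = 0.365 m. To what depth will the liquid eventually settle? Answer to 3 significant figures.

0.760 m

Volume balance on the tank: A dh/dt = Q_in − 0.0436 √h. At steady state dh/dt = 0:
Q_in = 0.0436 √h_ss ⇒ √h_ss = 0.0380/0.0436 = 0.87156.
h_ss = 0.87156² = 0.75962 m. (Since h₀ = 0.365 m < h_ss, the level will rise toward this value.)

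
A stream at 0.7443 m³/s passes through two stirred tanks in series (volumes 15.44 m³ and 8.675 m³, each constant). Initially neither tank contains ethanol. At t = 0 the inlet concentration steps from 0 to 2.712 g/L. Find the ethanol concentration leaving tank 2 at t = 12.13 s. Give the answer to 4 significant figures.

0.4911 g/L

Each tank obeys Vᵢ dCᵢ/dt = Q(Cᵢ₋₁ − Cᵢ), so τᵢ = Vᵢ/Q.
τ₁ = 15.44/0.7443 = 20.7443 s; τ₂ = 8.675/0.7443 = 11.6552 s.
Solving the cascade with C₁(0)=C₂(0)=0 gives C₂(t) = C_in[1 − (τ₁ e^(−t/τ₁) − τ₂ e^(−t/τ₂))/(τ₁ − τ₂)].
At t = 12.13: e^(−t/τ₁) = 0.557252, e^(−t/τ₂) = 0.353196.
C₂ = 2.712·[1 − (20.7443·0.557252 − 11.6552·0.353196)/(9.08908)] = 2.712·0.181080 = 0.491089 g/L.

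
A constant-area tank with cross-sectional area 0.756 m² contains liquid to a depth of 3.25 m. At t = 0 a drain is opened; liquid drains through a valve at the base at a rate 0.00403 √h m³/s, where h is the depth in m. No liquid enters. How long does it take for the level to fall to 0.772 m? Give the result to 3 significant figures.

347 s

Unsteady balance on liquid volume: A dh/dt = −0.00403 √h.
Separate and integrate: 2(√h − √h₀) = −(0.00403/A) t.
t = 2A(√h₀ − √h)/0.00403 = 2·0.756·(√3.25 − √0.772)/0.00403
  = 1.5120 × (1.8028 − 0.87864) / 0.00403 = 346.72 s.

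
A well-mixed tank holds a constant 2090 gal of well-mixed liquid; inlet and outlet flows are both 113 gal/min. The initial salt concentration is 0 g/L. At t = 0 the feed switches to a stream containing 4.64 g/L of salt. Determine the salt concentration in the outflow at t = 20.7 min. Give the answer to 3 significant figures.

3.12 g/L

Mass balance on the solute (V constant): V dC/dt = Q(C_in − C).
Rewrite as dC/dt + C/τ = C_in/τ, τ = V/Q = 18.496 min.
C approaches C_in exponentially: C(t) = C_in + (C₀ − C_in) e^(−t/τ).
C(20.7) = 4.64 + (0 − 4.64)·e^(−20.7/18.496) = 4.64 + (-4.6400)·0.32655 = 3.1248 g/L.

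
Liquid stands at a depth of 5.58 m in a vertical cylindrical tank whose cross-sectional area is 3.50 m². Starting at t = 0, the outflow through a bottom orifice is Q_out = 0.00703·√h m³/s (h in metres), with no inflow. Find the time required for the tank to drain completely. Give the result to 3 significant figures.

A dh/dt = −Q_out = −0.00703 √h.
Separate and integrate: 2(√h − √h₀) = −(0.00703/A) t.
Tank is empty when √h = 0: t_empty = 2A√h₀/0.00703.
t_empty = 2·3.50·√5.58/0.00703 = 7.0000·2.3622/0.00703 = 2352.1 s.

2350 s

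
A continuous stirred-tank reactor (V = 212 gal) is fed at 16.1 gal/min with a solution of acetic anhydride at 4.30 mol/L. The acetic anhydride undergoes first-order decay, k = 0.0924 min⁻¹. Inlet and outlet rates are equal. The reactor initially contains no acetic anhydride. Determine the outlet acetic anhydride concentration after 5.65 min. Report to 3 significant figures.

Species balance: V dC/dt = Q C_in − Q C − k V C.
dC/dt = (Q/V) C_in − (Q/V + k) C; effective rate a = Q/V + k = 0.075943 + 0.0924 = 0.16834 min⁻¹.
C_ss = Q C_in/(Q + kV) = 1.9398 mol/L; C(t) = C_ss + (C₀ − C_ss) e^(−a t).
C(5.65) = 1.9398 + (-1.9398)·e^(−0.16834·5.65) = 1.9398 + (-1.9398)·0.38630 = 1.1905 mol/L.

1.19 mol/L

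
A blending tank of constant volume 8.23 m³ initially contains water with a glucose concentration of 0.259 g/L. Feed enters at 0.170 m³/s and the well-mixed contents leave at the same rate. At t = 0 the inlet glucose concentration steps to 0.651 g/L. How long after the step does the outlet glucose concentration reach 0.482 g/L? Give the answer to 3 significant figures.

Unsteady species balance (constant V, well mixed): V dC/dt = Q(C_in − C), so τ = V/Q = 48.412 s.
C(t) = C_in + (C₀ − C_in) e^(−t/τ). Set C = 0.482 and solve for t:
e^(−t/τ) = (C − C_in)/(C₀ − C_in) = (0.482 − 0.651)/(0.259 − 0.651) = 0.43112
t = −τ ln(…) = 48.412 × 0.84136 = 40.732 s.

40.7 s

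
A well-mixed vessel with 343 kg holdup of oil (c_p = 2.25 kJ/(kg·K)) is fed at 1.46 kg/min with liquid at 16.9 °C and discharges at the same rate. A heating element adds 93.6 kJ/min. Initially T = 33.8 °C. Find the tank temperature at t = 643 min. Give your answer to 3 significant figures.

44.6 °C

First-law balance (no shaft work): M c_p dT/dt = ṁ c_p (T_in − T) + 93.6.
Rearrange: dT/dt = (T_ss − T)/τ with τ = M/ṁ = 234.93 min and T_ss = T_in + Q̇/(ṁ c_p) = 45.393 °C.
Integrating: T(t) = T_ss + (T₀ − T_ss) e^(−t/τ).
T(643) = 45.393 + (-11.593)·e^(−643/234.93) = 45.393 + (-11.593)·0.064766 = 44.642 °C.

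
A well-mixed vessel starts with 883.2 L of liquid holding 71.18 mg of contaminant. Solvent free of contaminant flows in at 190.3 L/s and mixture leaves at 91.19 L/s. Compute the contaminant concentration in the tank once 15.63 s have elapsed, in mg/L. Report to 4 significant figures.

Let m(t) be the amount of contaminant. Volume: V(t) = V₀ + (Q_in − Q_out) t = 883.2 + 99.1100 t; V(15.63) = 2432.29 L.
No contaminant enters, so dm/dt = −Q_out · (m/V).
dm/m = −Q_out dt/(V₀ + 99.1100 t); integrating gives ln(m/m₀) = −(Q_out/(Q_in−Q_out)) ln(V/V₀).
m = m₀ (V₀/V)^(Q_out/(Q_in−Q_out)) = 71.18 × (883.2/2432.29)^(0.920089) = 28.0259 mg.
C = m/V = 28.0259/2432.29 = 0.0115224 mg/L.

0.01152 mg/L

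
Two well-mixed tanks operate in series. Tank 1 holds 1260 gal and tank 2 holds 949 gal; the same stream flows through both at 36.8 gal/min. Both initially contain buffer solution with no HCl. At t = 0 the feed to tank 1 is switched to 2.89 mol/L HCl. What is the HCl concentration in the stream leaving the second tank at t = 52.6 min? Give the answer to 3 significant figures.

Each tank obeys Vᵢ dCᵢ/dt = Q(Cᵢ₋₁ − Cᵢ), so τᵢ = Vᵢ/Q.
τ₁ = 1260/36.8 = 34.239 min; τ₂ = 949/36.8 = 25.788 min.
Tank 1: C₁ = C_in(1 − e^(−t/τ₁)). Tank 2 (τ₁ ≠ τ₂): C₂ = C_in[1 − (τ₁ e^(−t/τ₁) − τ₂ e^(−t/τ₂))/(τ₁ − τ₂)].
At t = 52.6: e^(−t/τ₁) = 0.21519, e^(−t/τ₂) = 0.13007.
C₂ = 2.89·[1 − (34.239·0.21519 − 25.788·0.13007)/(8.4511)] = 2.89·0.52508 = 1.5175 mol/L.

1.52 mol/L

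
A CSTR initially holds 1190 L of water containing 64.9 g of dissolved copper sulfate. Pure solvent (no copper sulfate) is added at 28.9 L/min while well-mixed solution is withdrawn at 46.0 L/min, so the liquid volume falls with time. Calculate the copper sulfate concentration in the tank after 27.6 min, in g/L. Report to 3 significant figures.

Let m(t) be the amount of copper sulfate. Volume: V(t) = V₀ + (Q_in − Q_out) t = 1190 − 17.100 t; V(27.6) = 718.04 L.
Species balance (pure solvent in): dm/dt = −Q_out · m/V(t).
Separate: dm/m = −Q_out dt/V(t) ⇒ ln(m/m₀) = −(Q_out/(Q_in−Q_out)) ln(V/V₀).
m = m₀ (V₀/V)^(Q_out/(Q_in−Q_out)) = 64.9 × (1190/718.04)^(-2.6901) = 16.674 g.
C = m/V = 16.674/718.04 = 0.023222 g/L.

0.0232 g/L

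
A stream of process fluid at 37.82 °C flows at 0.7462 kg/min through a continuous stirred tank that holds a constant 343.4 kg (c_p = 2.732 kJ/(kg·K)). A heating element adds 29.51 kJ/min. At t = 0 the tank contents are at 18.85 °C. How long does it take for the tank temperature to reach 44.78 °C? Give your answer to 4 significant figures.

Heat balance on the well-mixed liquid: M c_p dT/dt = ṁ c_p (T_in − T) + 29.51.
τ = M/ṁ = 460.198 min; T_ss = T_in + Q̇/(ṁ c_p) = 52.2955 °C.
T(t) = T_ss + (T₀ − T_ss) e^(−t/τ). Set T = 44.78:
e^(−t/τ) = (44.78 − 52.2955)/(18.85 − 52.2955) = 0.224709
t = −460.198 · ln(0.224709) = 687.053 min.

687.1 min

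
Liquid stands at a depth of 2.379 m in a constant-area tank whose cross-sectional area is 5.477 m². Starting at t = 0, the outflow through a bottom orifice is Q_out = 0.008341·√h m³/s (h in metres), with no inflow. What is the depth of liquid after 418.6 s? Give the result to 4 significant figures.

1.497 m

With no inflow, A dh/dt = −0.008341 √h.
∫ h^(−1/2) dh = −(0.008341/A) ∫ dt, giving 2√h = 2√h₀ − (0.008341/A) t.
√h = √2.379 − 0.008341·418.6/(2·5.477) = 1.54240 − 0.318746 = 1.22365.
h = 1.22365² = 1.49733 m.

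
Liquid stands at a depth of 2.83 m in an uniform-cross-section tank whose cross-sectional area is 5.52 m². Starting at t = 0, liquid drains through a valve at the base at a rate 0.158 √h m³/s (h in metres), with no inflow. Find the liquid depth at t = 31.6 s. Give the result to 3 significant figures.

Volume balance on the tank: A dh/dt = −0.158 √h.
Separate and integrate: 2(√h − √h₀) = −(0.158/A) t.
√h = √2.83 − 0.158·31.6/(2·5.52) = 1.6823 − 0.45225 = 1.2300.
h = 1.2300² = 1.5129 m.

1.51 m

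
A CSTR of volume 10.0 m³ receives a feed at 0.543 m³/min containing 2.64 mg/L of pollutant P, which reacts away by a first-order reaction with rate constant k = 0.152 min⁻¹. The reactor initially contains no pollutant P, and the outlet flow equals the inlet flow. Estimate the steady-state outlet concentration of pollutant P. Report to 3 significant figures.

Species balance: V dC/dt = Q C_in − Q C − k V C.
At steady state: 0 = Q C_in − (Q + kV) C_ss, so C_ss = Q C_in/(Q + kV).
C_ss = 0.543·2.64/(0.543 + 0.152·10.0) = 1.4335/2.0630 = 0.69487 mg/L.

0.695 mg/L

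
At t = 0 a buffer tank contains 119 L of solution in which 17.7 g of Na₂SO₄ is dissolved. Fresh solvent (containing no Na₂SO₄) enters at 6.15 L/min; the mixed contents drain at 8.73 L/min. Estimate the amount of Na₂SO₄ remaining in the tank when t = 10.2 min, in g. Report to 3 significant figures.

Let m(t) be the amount of Na₂SO₄. Volume: V(t) = V₀ + (Q_in − Q_out) t = 119 − 2.5800 t; V(10.2) = 92.684 L.
No Na₂SO₄ enters, so dm/dt = −Q_out · (m/V).
Separate: dm/m = −Q_out dt/V(t) ⇒ ln(m/m₀) = −(Q_out/(Q_in−Q_out)) ln(V/V₀).
m = m₀ (V₀/V)^(Q_out/(Q_in−Q_out)) = 17.7 × (119/92.684)^(-3.3837) = 7.5980 g.

7.60 g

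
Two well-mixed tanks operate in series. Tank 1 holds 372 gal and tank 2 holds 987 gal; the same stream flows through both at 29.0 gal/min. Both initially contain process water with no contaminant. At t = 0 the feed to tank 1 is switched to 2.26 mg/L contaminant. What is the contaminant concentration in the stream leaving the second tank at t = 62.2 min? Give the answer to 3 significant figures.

1.69 mg/L

Species balance on tank i: dCᵢ/dt = (Cᵢ₋₁ − Cᵢ)/τᵢ with τᵢ = Vᵢ/Q.
τ₁ = 372/29.0 = 12.828 min; τ₂ = 987/29.0 = 34.034 min.
Tank 1: C₁ = C_in(1 − e^(−t/τ₁)). Tank 2 (τ₁ ≠ τ₂): C₂ = C_in[1 − (τ₁ e^(−t/τ₁) − τ₂ e^(−t/τ₂))/(τ₁ − τ₂)].
At t = 62.2: e^(−t/τ₁) = 0.0078368, e^(−t/τ₂) = 0.16081.
C₂ = 2.26·[1 − (12.828·0.0078368 − 34.034·0.16081)/(-21.207)] = 2.26·0.74667 = 1.6875 mg/L.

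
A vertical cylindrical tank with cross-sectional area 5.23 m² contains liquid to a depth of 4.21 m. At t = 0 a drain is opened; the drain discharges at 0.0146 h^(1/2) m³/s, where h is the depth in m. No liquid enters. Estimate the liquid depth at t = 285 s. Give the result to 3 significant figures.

Unsteady balance on liquid volume: A dh/dt = −0.0146 √h.
∫ h^(−1/2) dh = −(0.0146/A) ∫ dt, giving 2√h = 2√h₀ − (0.0146/A) t.
√h = √4.21 − 0.0146·285/(2·5.23) = 2.0518 − 0.39780 = 1.6540.
h = 1.6540² = 2.7358 m.

2.74 m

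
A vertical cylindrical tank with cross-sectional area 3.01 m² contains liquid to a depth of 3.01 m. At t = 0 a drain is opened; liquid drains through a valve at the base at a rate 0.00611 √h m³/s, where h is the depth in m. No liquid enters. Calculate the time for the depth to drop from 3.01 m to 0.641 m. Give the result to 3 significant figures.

921 s

A dh/dt = −Q_out = −0.00611 √h.
∫ h^(−1/2) dh = −(0.00611/A) ∫ dt, giving 2√h = 2√h₀ − (0.00611/A) t.
t = 2A(√h₀ − √h)/0.00611 = 2·3.01·(√3.01 − √0.641)/0.00611
  = 6.0200 × (1.7349 − 0.80062) / 0.00611 = 920.55 s.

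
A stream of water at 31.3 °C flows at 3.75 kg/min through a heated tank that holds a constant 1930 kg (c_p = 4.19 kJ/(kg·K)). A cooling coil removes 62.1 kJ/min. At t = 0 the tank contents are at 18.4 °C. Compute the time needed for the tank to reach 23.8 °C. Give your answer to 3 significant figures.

M c_p dT/dt = ṁ c_p (T_in − T) − Q̇.
τ = M/ṁ = 514.67 min; T_ss = T_in − Q̇/(ṁ c_p) = 27.348 °C.
T(t) = T_ss + (T₀ − T_ss) e^(−t/τ). Set T = 23.8:
e^(−t/τ) = (23.8 − 27.348)/(18.4 − 27.348) = 0.39650
t = −514.67 · ln(0.39650) = 476.11 min.

476 min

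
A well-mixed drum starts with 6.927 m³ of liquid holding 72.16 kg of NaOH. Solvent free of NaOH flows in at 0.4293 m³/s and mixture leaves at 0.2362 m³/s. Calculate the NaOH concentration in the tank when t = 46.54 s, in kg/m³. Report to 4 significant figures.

1.639 kg/m³

Let m(t) be the amount of NaOH. Volume: V(t) = V₀ + (Q_in − Q_out) t = 6.927 + 0.193100 t; V(46.54) = 15.9139 m³.
No NaOH enters, so dm/dt = −Q_out · (m/V).
dm/m = −Q_out dt/(V₀ + 0.193100 t); integrating gives ln(m/m₀) = −(Q_out/(Q_in−Q_out)) ln(V/V₀).
m = m₀ (V₀/V)^(Q_out/(Q_in−Q_out)) = 72.16 × (6.927/15.9139)^(1.22320) = 26.0879 kg.
C = m/V = 26.0879/15.9139 = 1.63932 kg/m³.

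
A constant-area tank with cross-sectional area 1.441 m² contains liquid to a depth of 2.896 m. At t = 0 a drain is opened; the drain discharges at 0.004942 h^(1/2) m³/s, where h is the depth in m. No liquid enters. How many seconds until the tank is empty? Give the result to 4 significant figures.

With no inflow, A dh/dt = −0.004942 √h.
Separate and integrate: 2(√h − √h₀) = −(0.004942/A) t.
Set h = 0: 2√h₀ = (0.004942/A) t_empty ⇒ t_empty = 2A√h₀/0.004942.
t_empty = 2·1.441·√2.896/0.004942 = 2.88200·1.70176/0.004942 = 992.409 s.

992.4 s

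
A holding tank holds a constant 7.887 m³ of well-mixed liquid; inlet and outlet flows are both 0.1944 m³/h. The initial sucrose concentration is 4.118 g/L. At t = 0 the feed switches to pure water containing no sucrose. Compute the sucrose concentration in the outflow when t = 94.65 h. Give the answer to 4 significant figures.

Transient balance on the dissolved component: V dC/dt = Q(C_in − C).
Time constant τ = V/Q = 7.887/0.1944 = 40.5710 h.
Integrating: C(t) = C_in + (C₀ − C_in) e^(−t/τ).
C(94.65) = 0 + (4.118 − 0)·e^(−94.65/40.5710) = 0 + (4.11800)·0.0970094 = 0.399485 g/L.

0.3995 g/L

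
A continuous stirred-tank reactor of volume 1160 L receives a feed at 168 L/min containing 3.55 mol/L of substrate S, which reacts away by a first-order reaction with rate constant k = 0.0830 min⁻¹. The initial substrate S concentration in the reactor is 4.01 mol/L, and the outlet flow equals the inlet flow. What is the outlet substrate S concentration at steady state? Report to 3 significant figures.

Accumulation = in − out − consumed: V dC/dt = Q C_in − Q C − k V C.
At steady state: 0 = Q C_in − (Q + kV) C_ss, so C_ss = Q C_in/(Q + kV).
C_ss = 168·3.55/(168 + 0.0830·1160) = 596.40/264.28 = 2.2567 mol/L.

2.26 mol/L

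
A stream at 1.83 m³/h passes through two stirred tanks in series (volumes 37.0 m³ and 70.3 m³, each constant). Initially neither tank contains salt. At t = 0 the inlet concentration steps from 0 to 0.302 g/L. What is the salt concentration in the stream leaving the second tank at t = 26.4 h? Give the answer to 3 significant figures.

Each tank obeys Vᵢ dCᵢ/dt = Q(Cᵢ₋₁ − Cᵢ), so τᵢ = Vᵢ/Q.
τ₁ = 37.0/1.83 = 20.219 h; τ₂ = 70.3/1.83 = 38.415 h.
Tank 1: C₁ = C_in(1 − e^(−t/τ₁)). Tank 2 (τ₁ ≠ τ₂): C₂ = C_in[1 − (τ₁ e^(−t/τ₁) − τ₂ e^(−t/τ₂))/(τ₁ − τ₂)].
At t = 26.4: e^(−t/τ₁) = 0.27097, e^(−t/τ₂) = 0.50297.
C₂ = 0.302·[1 − (20.219·0.27097 − 38.415·0.50297)/(-18.197)] = 0.302·0.23926 = 0.072256 g/L.

0.0723 g/L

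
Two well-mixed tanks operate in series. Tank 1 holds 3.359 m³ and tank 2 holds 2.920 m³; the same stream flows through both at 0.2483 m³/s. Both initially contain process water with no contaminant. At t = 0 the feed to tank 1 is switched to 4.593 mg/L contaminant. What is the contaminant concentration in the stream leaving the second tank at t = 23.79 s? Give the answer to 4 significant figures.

Time constants: τᵢ = Vᵢ/Q for each well-mixed tank.
τ₁ = 3.359/0.2483 = 13.5280 s; τ₂ = 2.920/0.2483 = 11.7600 s.
Solving the cascade with C₁(0)=C₂(0)=0 gives C₂(t) = C_in[1 − (τ₁ e^(−t/τ₁) − τ₂ e^(−t/τ₂))/(τ₁ − τ₂)].
At t = 23.79: e^(−t/τ₁) = 0.172290, e^(−t/τ₂) = 0.132263.
C₂ = 4.593·[1 − (13.5280·0.172290 − 11.7600·0.132263)/(1.76802)] = 4.593·0.561469 = 2.57883 mg/L.

2.579 mg/L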